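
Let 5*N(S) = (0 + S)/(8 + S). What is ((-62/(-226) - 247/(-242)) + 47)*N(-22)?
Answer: 264135/17402 ≈ 15.178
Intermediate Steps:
N(S) = S/(5*(8 + S)) (N(S) = ((0 + S)/(8 + S))/5 = (S/(8 + S))/5 = S/(5*(8 + S)))
((-62/(-226) - 247/(-242)) + 47)*N(-22) = ((-62/(-226) - 247/(-242)) + 47)*((1/5)*(-22)/(8 - 22)) = ((-62*(-1/226) - 247*(-1/242)) + 47)*((1/5)*(-22)/(-14)) = ((31/113 + 247/242) + 47)*((1/5)*(-22)*(-1/14)) = (35413/27346 + 47)*(11/35) = (1320675/27346)*(11/35) = 264135/17402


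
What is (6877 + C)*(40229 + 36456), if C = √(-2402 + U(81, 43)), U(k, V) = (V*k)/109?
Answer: 527362745 + 843535*I*√232715/109 ≈ 5.2736e+8 + 3.7333e+6*I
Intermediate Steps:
U(k, V) = V*k/109 (U(k, V) = (V*k)*(1/109) = V*k/109)
C = 11*I*√232715/109 (C = √(-2402 + (1/109)*43*81) = √(-2402 + 3483/109) = √(-258335/109) = 11*I*√232715/109 ≈ 48.683*I)
(6877 + C)*(40229 + 36456) = (6877 + 11*I*√232715/109)*(40229 + 36456) = (6877 + 11*I*√232715/109)*76685 = 527362745 + 843535*I*√232715/109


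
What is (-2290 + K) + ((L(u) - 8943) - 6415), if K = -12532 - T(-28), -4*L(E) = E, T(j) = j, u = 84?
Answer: -30173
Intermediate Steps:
L(E) = -E/4
K = -12504 (K = -12532 - 1*(-28) = -12532 + 28 = -12504)
(-2290 + K) + ((L(u) - 8943) - 6415) = (-2290 - 12504) + ((-¼*84 - 8943) - 6415) = -14794 + ((-21 - 8943) - 6415) = -14794 + (-8964 - 6415) = -14794 - 15379 = -30173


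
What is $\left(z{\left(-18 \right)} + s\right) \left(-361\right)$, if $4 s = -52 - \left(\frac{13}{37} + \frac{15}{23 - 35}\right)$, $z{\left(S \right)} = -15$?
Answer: $\frac{5935923}{592} \approx 10027.0$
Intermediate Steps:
$s = - \frac{7563}{592}$ ($s = \frac{-52 - \left(\frac{13}{37} + \frac{15}{23 - 35}\right)}{4} = \frac{-52 - \left(\frac{13}{37} + \frac{15}{-12}\right)}{4} = \frac{-52 - - \frac{133}{148}}{4} = \frac{-52 + \left(- \frac{13}{37} + \frac{5}{4}\right)}{4} = \frac{-52 + \frac{133}{148}}{4} = \frac{1}{4} \left(- \frac{7563}{148}\right) = - \frac{7563}{592} \approx -12.775$)
$\left(z{\left(-18 \right)} + s\right) \left(-361\right) = \left(-15 - \frac{7563}{592}\right) \left(-361\right) = \left(- \frac{16443}{592}\right) \left(-361\right) = \frac{5935923}{592}$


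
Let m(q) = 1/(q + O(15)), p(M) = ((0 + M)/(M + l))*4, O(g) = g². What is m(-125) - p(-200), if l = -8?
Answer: -4987/1300 ≈ -3.8362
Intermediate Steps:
p(M) = 4*M/(-8 + M) (p(M) = ((0 + M)/(M - 8))*4 = (M/(-8 + M))*4 = 4*M/(-8 + M))
m(q) = 1/(225 + q) (m(q) = 1/(q + 15²) = 1/(q + 225) = 1/(225 + q))
m(-125) - p(-200) = 1/(225 - 125) - 4*(-200)/(-8 - 200) = 1/100 - 4*(-200)/(-208) = 1/100 - 4*(-200)*(-1)/208 = 1/100 - 1*50/13 = 1/100 - 50/13 = -4987/1300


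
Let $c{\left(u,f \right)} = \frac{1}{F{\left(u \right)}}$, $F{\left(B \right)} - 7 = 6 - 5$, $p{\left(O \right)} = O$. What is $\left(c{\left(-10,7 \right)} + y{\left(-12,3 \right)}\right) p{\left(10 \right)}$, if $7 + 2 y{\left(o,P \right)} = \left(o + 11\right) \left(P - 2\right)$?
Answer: $- \frac{155}{4} \approx -38.75$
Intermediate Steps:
$F{\left(B \right)} = 8$ ($F{\left(B \right)} = 7 + \left(6 - 5\right) = 7 + 1 = 8$)
$y{\left(o,P \right)} = - \frac{7}{2} + \frac{\left(-2 + P\right) \left(11 + o\right)}{2}$ ($y{\left(o,P \right)} = - \frac{7}{2} + \frac{\left(o + 11\right) \left(P - 2\right)}{2} = - \frac{7}{2} + \frac{\left(11 + o\right) \left(-2 + P\right)}{2} = - \frac{7}{2} + \frac{\left(-2 + P\right) \left(11 + o\right)}{2}$)
$c{\left(u,f \right)} = \frac{1}{8}$
$\left(c{\left(-10,7 \right)} + y{\left(-12,3 \right)}\right) p{\left(10 \right)} = \left(\frac{1}{8} + \left(- \frac{29}{2} - -12 + \frac{11}{2} \cdot 3 + \frac{1}{2} \cdot 3 \left(-12\right)\right)\right) 10 = \left(\frac{1}{8} + \left(- \frac{29}{2} + 12 + \frac{33}{2} - 18\right)\right) 10 = \left(\frac{1}{8} - 4\right) 10 = \left(- \frac{31}{8}\right) 10 = - \frac{155}{4}$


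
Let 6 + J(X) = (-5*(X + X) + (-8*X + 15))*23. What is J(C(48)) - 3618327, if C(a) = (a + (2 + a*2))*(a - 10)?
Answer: -5914860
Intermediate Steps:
C(a) = (-10 + a)*(2 + 3*a) (C(a) = (a + (2 + 2*a))*(-10 + a) = (2 + 3*a)*(-10 + a) = (-10 + a)*(2 + 3*a))
J(X) = 339 - 414*X (J(X) = -6 + (-5*(X + X) + (-8*X + 15))*23 = -6 + (-10*X + (15 - 8*X))*23 = -6 + (15 - 18*X)*23 = -6 + (345 - 414*X) = 339 - 414*X)
J(C(48)) - 3618327 = (339 - 414*(-20 - 28*48 + 3*48²)) - 3618327 = (339 - 414*(-20 - 1344 + 3*2304)) - 3618327 = (339 - 414*(-20 - 1344 + 6912)) - 3618327 = (339 - 414*5548) - 3618327 = (339 - 2296872) - 3618327 = -2296533 - 3618327 = -5914860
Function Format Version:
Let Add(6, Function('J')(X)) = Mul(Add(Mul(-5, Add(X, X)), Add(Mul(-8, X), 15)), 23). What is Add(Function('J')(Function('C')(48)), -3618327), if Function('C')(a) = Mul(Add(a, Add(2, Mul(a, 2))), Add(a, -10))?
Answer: -5914860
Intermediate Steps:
Function('C')(a) = Mul(Add(-10, a), Add(2, Mul(3, a))) (Function('C')(a) = Mul(Add(a, Add(2, Mul(2, a))), Add(-10, a)) = Mul(Add(2, Mul(3, a)), Add(-10, a)) = Mul(Add(-10, a), Add(2, Mul(3, a))))
Function('J')(X) = Add(339, Mul(-414, X)) (Function('J')(X) = Add(-6, Mul(Add(Mul(-5, Add(X, X)), Add(Mul(-8, X), 15)), 23)) = Add(-6, Mul(Add(Mul(-5, Mul(2, X)), Add(15, Mul(-8, X))), 23)) = Add(-6, Mul(Add(Mul(-10, X), Add(15, Mul(-8, X))), 23)) = Add(-6, Mul(Add(15, Mul(-18, X)), 23)) = Add(-6, Add(345, Mul(-414, X))) = Add(339, Mul(-414, X)))
Add(Function('J')(Function('C')(48)), -3618327) = Add(Add(339, Mul(-414, Add(-20, Mul(-28, 48), Mul(3, Pow(48, 2))))), -3618327) = Add(Add(339, Mul(-414, Add(-20, -1344, Mul(3, 2304)))), -3618327) = Add(Add(339, Mul(-414, Add(-20, -1344, 6912))), -3618327) = Add(Add(339, Mul(-414, 5548)), -3618327) = Add(Add(339, -2296872), -3618327) = Add(-2296533, -3618327) = -5914860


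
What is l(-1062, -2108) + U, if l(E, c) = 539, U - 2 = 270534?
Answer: 271075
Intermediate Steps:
U = 270536 (U = 2 + 270534 = 270536)
l(-1062, -2108) + U = 539 + 270536 = 271075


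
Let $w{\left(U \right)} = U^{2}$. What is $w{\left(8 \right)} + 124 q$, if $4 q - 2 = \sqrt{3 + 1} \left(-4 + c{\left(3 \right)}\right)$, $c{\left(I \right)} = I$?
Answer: $64$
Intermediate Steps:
$q = 0$ ($q = \frac{1}{2} + \frac{\sqrt{3 + 1} \left(-4 + 3\right)}{4} = \frac{1}{2} + \frac{\sqrt{4} \left(-1\right)}{4} = \frac{1}{2} + \frac{2 \left(-1\right)}{4} = \frac{1}{2} + \frac{1}{4} \left(-2\right) = \frac{1}{2} - \frac{1}{2} = 0$)
$w{\left(8 \right)} + 124 q = 8^{2} + 124 \cdot 0 = 64 + 0 = 64$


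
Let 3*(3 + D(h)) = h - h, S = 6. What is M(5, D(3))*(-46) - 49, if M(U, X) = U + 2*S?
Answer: -831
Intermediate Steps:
D(h) = -3 (D(h) = -3 + (h - h)/3 = -3 + (1/3)*0 = -3 + 0 = -3)
M(U, X) = 12 + U (M(U, X) = U + 2*6 = U + 12 = 12 + U)
M(5, D(3))*(-46) - 49 = (12 + 5)*(-46) - 49 = 17*(-46) - 49 = -782 - 49 = -831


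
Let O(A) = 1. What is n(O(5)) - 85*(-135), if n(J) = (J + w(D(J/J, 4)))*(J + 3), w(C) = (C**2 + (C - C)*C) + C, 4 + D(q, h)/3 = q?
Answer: 11767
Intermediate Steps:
D(q, h) = -12 + 3*q
w(C) = C + C**2 (w(C) = (C**2 + 0*C) + C = (C**2 + 0) + C = C**2 + C = C + C**2)
n(J) = (3 + J)*(72 + J) (n(J) = (J + (-12 + 3*(J/J))*(1 + (-12 + 3*(J/J))))*(J + 3) = (J + (-12 + 3*1)*(1 + (-12 + 3*1)))*(3 + J) = (J + (-12 + 3)*(1 + (-12 + 3)))*(3 + J) = (J - 9*(1 - 9))*(3 + J) = (J - 9*(-8))*(3 + J) = (J + 72)*(3 + J) = (72 + J)*(3 + J) = (3 + J)*(72 + J))
n(O(5)) - 85*(-135) = (216 + 1**2 + 75*1) - 85*(-135) = (216 + 1 + 75) + 11475 = 292 + 11475 = 11767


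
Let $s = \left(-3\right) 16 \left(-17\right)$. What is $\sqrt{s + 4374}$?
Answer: $\sqrt{5190} \approx 72.042$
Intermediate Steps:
$s = 816$ ($s = \left(-48\right) \left(-17\right) = 816$)
$\sqrt{s + 4374} = \sqrt{816 + 4374} = \sqrt{5190}$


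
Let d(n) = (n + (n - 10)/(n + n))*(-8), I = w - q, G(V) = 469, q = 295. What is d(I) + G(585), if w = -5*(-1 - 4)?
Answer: 70871/27 ≈ 2624.9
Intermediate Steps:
w = 25 (w = -5*(-5) = 25)
I = -270 (I = 25 - 1*295 = 25 - 295 = -270)
d(n) = -8*n - 4*(-10 + n)/n (d(n) = (n + (-10 + n)/((2*n)))*(-8) = (n + (-10 + n)*(1/(2*n)))*(-8) = (n + (-10 + n)/(2*n))*(-8) = -8*n - 4*(-10 + n)/n)
d(I) + G(585) = (-4 - 8*(-270) + 40/(-270)) + 469 = (-4 + 2160 + 40*(-1/270)) + 469 = (-4 + 2160 - 4/27) + 469 = 58208/27 + 469 = 70871/27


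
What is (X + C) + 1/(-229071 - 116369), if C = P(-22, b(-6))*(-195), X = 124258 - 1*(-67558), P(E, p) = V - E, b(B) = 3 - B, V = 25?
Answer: 63094961439/345440 ≈ 1.8265e+5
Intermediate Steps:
P(E, p) = 25 - E
X = 191816 (X = 124258 + 67558 = 191816)
C = -9165 (C = (25 - 1*(-22))*(-195) = (25 + 22)*(-195) = 47*(-195) = -9165)
(X + C) + 1/(-229071 - 116369) = (191816 - 9165) + 1/(-229071 - 116369) = 182651 + 1/(-345440) = 182651 - 1/345440 = 63094961439/345440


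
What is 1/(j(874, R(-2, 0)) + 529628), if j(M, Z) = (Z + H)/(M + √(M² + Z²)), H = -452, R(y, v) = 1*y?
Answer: 628827/385582902799 + 2951*√1130/385582902799 ≈ 1.8881e-6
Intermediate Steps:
R(y, v) = y
j(M, Z) = (-452 + Z)/(M + √(M² + Z²)) (j(M, Z) = (Z - 452)/(M + √(M² + Z²)) = (-452 + Z)/(M + √(M² + Z²)))
1/(j(874, R(-2, 0)) + 529628) = 1/((-452 - 2)/(874 + √(874² + (-2)²)) + 529628) = 1/(-454/(874 + √(763876 + 4)) + 529628) = 1/(-454/(874 + √763880) + 529628) = 1/(-454/(874 + 26*√1130) + 529628) = 1/(529628 - 454/(874 + 26*√1130))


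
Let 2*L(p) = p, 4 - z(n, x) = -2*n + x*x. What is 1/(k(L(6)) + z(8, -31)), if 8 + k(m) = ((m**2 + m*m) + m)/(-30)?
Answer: -10/9497 ≈ -0.0010530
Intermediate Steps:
z(n, x) = 4 - x**2 + 2*n (z(n, x) = 4 - (-2*n + x*x) = 4 - (-2*n + x**2) = 4 - (x**2 - 2*n) = 4 + (-x**2 + 2*n) = 4 - x**2 + 2*n)
L(p) = p/2
k(m) = -8 - m**2/15 - m/30 (k(m) = -8 + ((m**2 + m*m) + m)/(-30) = -8 + ((m**2 + m**2) + m)*(-1/30) = -8 + (2*m**2 + m)*(-1/30) = -8 + (m + 2*m**2)*(-1/30) = -8 + (-m**2/15 - m/30) = -8 - m**2/15 - m/30)
1/(k(L(6)) + z(8, -31)) = 1/((-8 - ((1/2)*6)**2/15 - 6/60) + (4 - 1*(-31)**2 + 2*8)) = 1/((-8 - 1/15*3**2 - 1/30*3) + (4 - 1*961 + 16)) = 1/((-8 - 1/15*9 - 1/10) + (4 - 961 + 16)) = 1/((-8 - 3/5 - 1/10) - 941) = 1/(-87/10 - 941) = 1/(-9497/10) = -10/9497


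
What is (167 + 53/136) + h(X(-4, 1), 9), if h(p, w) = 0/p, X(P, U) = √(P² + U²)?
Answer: 22765/136 ≈ 167.39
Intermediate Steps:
h(p, w) = 0
(167 + 53/136) + h(X(-4, 1), 9) = (167 + 53/136) + 0 = 22765/136 + 0 = 22765/136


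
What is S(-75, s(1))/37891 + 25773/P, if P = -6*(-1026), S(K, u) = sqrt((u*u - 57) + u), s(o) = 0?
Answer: 8591/2052 + I*sqrt(57)/37891 ≈ 4.1866 + 0.00019925*I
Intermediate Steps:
S(K, u) = sqrt(-57 + u + u**2) (S(K, u) = sqrt((u**2 - 57) + u) = sqrt((-57 + u**2) + u) = sqrt(-57 + u + u**2))
P = 6156
S(-75, s(1))/37891 + 25773/P = sqrt(-57 + 0 + 0**2)/37891 + 25773/6156 = sqrt(-57 + 0 + 0)*(1/37891) + 25773*(1/6156) = sqrt(-57)*(1/37891) + 8591/2052 = (I*sqrt(57))*(1/37891) + 8591/2052 = I*sqrt(57)/37891 + 8591/2052 = 8591/2052 + I*sqrt(57)/37891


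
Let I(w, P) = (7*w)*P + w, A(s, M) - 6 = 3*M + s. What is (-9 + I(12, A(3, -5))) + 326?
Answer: -175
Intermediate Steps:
A(s, M) = 6 + s + 3*M (A(s, M) = 6 + (3*M + s) = 6 + (s + 3*M) = 6 + s + 3*M)
I(w, P) = w + 7*P*w (I(w, P) = 7*P*w + w = w + 7*P*w)
(-9 + I(12, A(3, -5))) + 326 = (-9 + 12*(1 + 7*(6 + 3 + 3*(-5)))) + 326 = (-9 + 12*(1 + 7*(6 + 3 - 15))) + 326 = (-9 + 12*(1 + 7*(-6))) + 326 = (-9 + 12*(1 - 42)) + 326 = (-9 + 12*(-41)) + 326 = (-9 - 492) + 326 = -501 + 326 = -175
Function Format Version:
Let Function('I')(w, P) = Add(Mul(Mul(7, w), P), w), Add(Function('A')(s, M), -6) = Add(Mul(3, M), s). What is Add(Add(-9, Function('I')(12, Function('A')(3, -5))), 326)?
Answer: -175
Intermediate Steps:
Function('A')(s, M) = Add(6, s, Mul(3, M)) (Function('A')(s, M) = Add(6, Add(Mul(3, M), s)) = Add(6, Add(s, Mul(3, M))) = Add(6, s, Mul(3, M)))
Function('I')(w, P) = Add(w, Mul(7, P, w)) (Function('I')(w, P) = Add(Mul(7, P, w), w) = Add(w, Mul(7, P, w)))
Add(Add(-9, Function('I')(12, Function('A')(3, -5))), 326) = Add(Add(-9, Mul(12, Add(1, Mul(7, Add(6, 3, Mul(3, -5)))))), 326) = Add(Add(-9, Mul(12, Add(1, Mul(7, Add(6, 3, -15))))), 326) = Add(Add(-9, Mul(12, Add(1, Mul(7, -6)))), 326) = Add(Add(-9, Mul(12, Add(1, -42))), 326) = Add(Add(-9, Mul(12, -41)), 326) = Add(Add(-9, -492), 326) = Add(-501, 326) = -175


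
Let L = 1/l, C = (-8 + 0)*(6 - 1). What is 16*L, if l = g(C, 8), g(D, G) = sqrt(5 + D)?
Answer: -16*I*sqrt(35)/35 ≈ -2.7045*I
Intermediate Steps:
C = -40 (C = -8*5 = -40)
l = I*sqrt(35) (l = sqrt(5 - 40) = sqrt(-35) = I*sqrt(35) ≈ 5.9161*I)
L = -I*sqrt(35)/35 (L = 1/(I*sqrt(35)) = -I*sqrt(35)/35 ≈ -0.16903*I)
16*L = 16*(-I*sqrt(35)/35) = -16*I*sqrt(35)/35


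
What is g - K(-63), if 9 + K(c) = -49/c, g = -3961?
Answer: -35575/9 ≈ -3952.8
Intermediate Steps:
K(c) = -9 - 49/c
g - K(-63) = -3961 - (-9 - 49/(-63)) = -3961 - (-9 - 49*(-1/63)) = -3961 - (-9 + 7/9) = -3961 - 1*(-74/9) = -3961 + 74/9 = -35575/9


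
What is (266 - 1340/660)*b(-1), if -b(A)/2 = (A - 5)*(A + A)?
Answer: -69688/11 ≈ -6335.3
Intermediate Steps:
b(A) = -4*A*(-5 + A) (b(A) = -2*(A - 5)*(A + A) = -2*(-5 + A)*2*A = -4*A*(-5 + A))
(266 - 1340/660)*b(-1) = (266 - 1340/660)*(4*(-1)*(5 - 1*(-1))) = (266 - 1340/660)*(4*(-1)*(5 + 1)) = (266 - 1*67/33)*(4*(-1)*6) = (266 - 67/33)*(-24) = (8711/33)*(-24) = -69688/11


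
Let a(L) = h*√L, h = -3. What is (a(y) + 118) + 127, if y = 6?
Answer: 245 - 3*√6 ≈ 237.65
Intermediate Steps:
a(L) = -3*√L
(a(y) + 118) + 127 = (-3*√6 + 118) + 127 = (118 - 3*√6) + 127 = 245 - 3*√6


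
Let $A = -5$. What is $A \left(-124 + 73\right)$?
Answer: $255$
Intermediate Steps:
$A \left(-124 + 73\right) = - 5 \left(-124 + 73\right) = \left(-5\right) \left(-51\right) = 255$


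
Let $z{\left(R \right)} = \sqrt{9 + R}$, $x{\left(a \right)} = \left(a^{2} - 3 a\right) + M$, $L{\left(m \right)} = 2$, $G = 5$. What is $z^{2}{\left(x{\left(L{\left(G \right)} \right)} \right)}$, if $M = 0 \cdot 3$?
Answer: $7$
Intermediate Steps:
$M = 0$
$x{\left(a \right)} = a^{2} - 3 a$ ($x{\left(a \right)} = \left(a^{2} - 3 a\right) + 0 = a^{2} - 3 a$)
$z^{2}{\left(x{\left(L{\left(G \right)} \right)} \right)} = \left(\sqrt{9 + 2 \left(-3 + 2\right)}\right)^{2} = \left(\sqrt{9 + 2 \left(-1\right)}\right)^{2} = \left(\sqrt{9 - 2}\right)^{2} = \left(\sqrt{7}\right)^{2} = 7$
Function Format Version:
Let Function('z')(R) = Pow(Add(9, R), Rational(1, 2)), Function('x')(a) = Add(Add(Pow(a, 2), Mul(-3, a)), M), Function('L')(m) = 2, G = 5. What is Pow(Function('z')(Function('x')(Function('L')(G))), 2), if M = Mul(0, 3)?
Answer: 7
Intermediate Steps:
M = 0
Function('x')(a) = Add(Pow(a, 2), Mul(-3, a)) (Function('x')(a) = Add(Add(Pow(a, 2), Mul(-3, a)), 0) = Add(Pow(a, 2), Mul(-3, a)))
Pow(Function('z')(Function('x')(Function('L')(G))), 2) = Pow(Pow(Add(9, Mul(2, Add(-3, 2))), Rational(1, 2)), 2) = Pow(Pow(Add(9, Mul(2, -1)), Rational(1, 2)), 2) = Pow(Pow(Add(9, -2), Rational(1, 2)), 2) = Pow(Pow(7, Rational(1, 2)), 2) = 7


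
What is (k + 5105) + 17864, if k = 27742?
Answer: 50711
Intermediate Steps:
(k + 5105) + 17864 = (27742 + 5105) + 17864 = 32847 + 17864 = 50711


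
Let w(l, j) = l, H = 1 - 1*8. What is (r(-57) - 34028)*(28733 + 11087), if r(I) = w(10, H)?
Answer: -1354596760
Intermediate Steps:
H = -7 (H = 1 - 8 = -7)
r(I) = 10
(r(-57) - 34028)*(28733 + 11087) = (10 - 34028)*(28733 + 11087) = -34018*39820 = -1354596760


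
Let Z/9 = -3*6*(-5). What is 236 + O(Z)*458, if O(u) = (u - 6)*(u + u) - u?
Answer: 596165096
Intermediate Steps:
Z = 810 (Z = 9*(-3*6*(-5)) = 9*(-18*(-5)) = 9*90 = 810)
O(u) = -u + 2*u*(-6 + u) (O(u) = (-6 + u)*(2*u) - u = 2*u*(-6 + u) - u = -u + 2*u*(-6 + u))
236 + O(Z)*458 = 236 + (810*(-13 + 2*810))*458 = 236 + (810*(-13 + 1620))*458 = 236 + (810*1607)*458 = 236 + 1301670*458 = 236 + 596164860 = 596165096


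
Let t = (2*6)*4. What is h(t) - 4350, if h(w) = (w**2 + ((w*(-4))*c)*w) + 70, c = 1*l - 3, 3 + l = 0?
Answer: 53320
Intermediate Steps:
l = -3 (l = -3 + 0 = -3)
c = -6 (c = 1*(-3) - 3 = -3 - 3 = -6)
t = 48 (t = 12*4 = 48)
h(w) = 70 + 25*w**2 (h(w) = (w**2 + ((w*(-4))*(-6))*w) + 70 = (w**2 + (-4*w*(-6))*w) + 70 = (w**2 + (24*w)*w) + 70 = (w**2 + 24*w**2) + 70 = 25*w**2 + 70 = 70 + 25*w**2)
h(t) - 4350 = (70 + 25*48**2) - 4350 = (70 + 25*2304) - 4350 = (70 + 57600) - 4350 = 57670 - 4350 = 53320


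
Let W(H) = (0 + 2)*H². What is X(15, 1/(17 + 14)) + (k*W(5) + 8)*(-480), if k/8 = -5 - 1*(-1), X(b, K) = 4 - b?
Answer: 764149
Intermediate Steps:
W(H) = 2*H²
k = -32 (k = 8*(-5 - 1*(-1)) = 8*(-5 + 1) = 8*(-4) = -32)
X(15, 1/(17 + 14)) + (k*W(5) + 8)*(-480) = (4 - 1*15) + (-64*5² + 8)*(-480) = (4 - 15) + (-64*25 + 8)*(-480) = -11 + (-32*50 + 8)*(-480) = -11 + (-1600 + 8)*(-480) = -11 - 1592*(-480) = -11 + 764160 = 764149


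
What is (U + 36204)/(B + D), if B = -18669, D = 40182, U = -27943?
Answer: 8261/21513 ≈ 0.38400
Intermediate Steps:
(U + 36204)/(B + D) = (-27943 + 36204)/(-18669 + 40182) = 8261/21513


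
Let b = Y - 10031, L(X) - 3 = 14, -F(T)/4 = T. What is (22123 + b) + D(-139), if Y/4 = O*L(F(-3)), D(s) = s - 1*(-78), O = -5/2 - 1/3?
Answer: 35515/3 ≈ 11838.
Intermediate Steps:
O = -17/6 (O = -5*½ - 1*⅓ = -5/2 - ⅓ = -17/6 ≈ -2.8333)
D(s) = 78 + s (D(s) = s + 78 = 78 + s)
F(T) = -4*T
L(X) = 17 (L(X) = 3 + 14 = 17)
Y = -578/3 (Y = 4*(-17/6*17) = 4*(-289/6) = -578/3 ≈ -192.67)
b = -30671/3 (b = -578/3 - 10031 = -30671/3 ≈ -10224.)
(22123 + b) + D(-139) = (22123 - 30671/3) + (78 - 139) = 35698/3 - 61 = 35515/3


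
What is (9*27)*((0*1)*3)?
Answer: 0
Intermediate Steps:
(9*27)*((0*1)*3) = 243*(0*3) = 243*0 = 0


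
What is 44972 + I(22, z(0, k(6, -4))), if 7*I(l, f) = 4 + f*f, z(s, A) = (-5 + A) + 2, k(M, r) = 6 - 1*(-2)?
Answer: 314833/7 ≈ 44976.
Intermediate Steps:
k(M, r) = 8 (k(M, r) = 6 + 2 = 8)
z(s, A) = -3 + A
I(l, f) = 4/7 + f²/7 (I(l, f) = (4 + f*f)/7 = (4 + f²)/7 = 4/7 + f²/7)
44972 + I(22, z(0, k(6, -4))) = 44972 + (4/7 + (-3 + 8)²/7) = 44972 + (4/7 + (⅐)*5²) = 44972 + (4/7 + (⅐)*25) = 44972 + (4/7 + 25/7) = 44972 + 29/7 = 314833/7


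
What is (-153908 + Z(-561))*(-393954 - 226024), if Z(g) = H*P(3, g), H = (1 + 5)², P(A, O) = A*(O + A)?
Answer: 132781928216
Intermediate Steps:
P(A, O) = A*(A + O)
H = 36 (H = 6² = 36)
Z(g) = 324 + 108*g (Z(g) = 36*(3*(3 + g)) = 36*(9 + 3*g) = 324 + 108*g)
(-153908 + Z(-561))*(-393954 - 226024) = (-153908 + (324 + 108*(-561)))*(-393954 - 226024) = (-153908 + (324 - 60588))*(-619978) = (-153908 - 60264)*(-619978) = -214172*(-619978) = 132781928216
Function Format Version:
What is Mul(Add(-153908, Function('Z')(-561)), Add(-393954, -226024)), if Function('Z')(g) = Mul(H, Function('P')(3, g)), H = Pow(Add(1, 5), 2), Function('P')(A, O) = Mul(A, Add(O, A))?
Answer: 132781928216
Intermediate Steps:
Function('P')(A, O) = Mul(A, Add(A, O))
H = 36 (H = Pow(6, 2) = 36)
Function('Z')(g) = Add(324, Mul(108, g)) (Function('Z')(g) = Mul(36, Mul(3, Add(3, g))) = Mul(36, Add(9, Mul(3, g))) = Add(324, Mul(108, g)))
Mul(Add(-153908, Function('Z')(-561)), Add(-393954, -226024)) = Mul(Add(-153908, Add(324, Mul(108, -561))), Add(-393954, -226024)) = Mul(Add(-153908, Add(324, -60588)), -619978) = Mul(Add(-153908, -60264), -619978) = Mul(-214172, -619978) = 132781928216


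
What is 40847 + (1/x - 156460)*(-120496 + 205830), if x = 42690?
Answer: -284983856903918/21345 ≈ -1.3351e+10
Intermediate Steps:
40847 + (1/x - 156460)*(-120496 + 205830) = 40847 + (1/42690 - 156460)*(-120496 + 205830) = 40847 + (1/42690 - 156460)*85334 = 40847 - 6679277399/42690*85334 = 40847 - 284984728783133/21345 = -284983856903918/21345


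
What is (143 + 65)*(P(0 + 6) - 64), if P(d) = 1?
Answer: -13104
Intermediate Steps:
(143 + 65)*(P(0 + 6) - 64) = (143 + 65)*(1 - 64) = 208*(-63) = -13104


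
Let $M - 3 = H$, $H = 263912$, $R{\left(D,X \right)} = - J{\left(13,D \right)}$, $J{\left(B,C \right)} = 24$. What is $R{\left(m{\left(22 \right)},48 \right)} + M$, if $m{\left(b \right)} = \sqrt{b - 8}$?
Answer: $263891$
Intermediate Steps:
$m{\left(b \right)} = \sqrt{-8 + b}$
$R{\left(D,X \right)} = -24$ ($R{\left(D,X \right)} = \left(-1\right) 24 = -24$)
$M = 263915$ ($M = 3 + 263912 = 263915$)
$R{\left(m{\left(22 \right)},48 \right)} + M = -24 + 263915 = 263891$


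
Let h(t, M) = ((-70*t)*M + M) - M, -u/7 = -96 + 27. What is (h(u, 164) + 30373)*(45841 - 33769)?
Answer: -66570645624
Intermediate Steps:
u = 483 (u = -7*(-96 + 27) = -7*(-69) = 483)
h(t, M) = -70*M*t (h(t, M) = (-70*M*t + M) - M = (M - 70*M*t) - M = -70*M*t)
(h(u, 164) + 30373)*(45841 - 33769) = (-70*164*483 + 30373)*(45841 - 33769) = (-5544840 + 30373)*12072 = -5514467*12072 = -66570645624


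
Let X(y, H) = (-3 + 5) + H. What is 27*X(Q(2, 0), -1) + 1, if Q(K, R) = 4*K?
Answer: 28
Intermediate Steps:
X(y, H) = 2 + H
27*X(Q(2, 0), -1) + 1 = 27*(2 - 1) + 1 = 27*1 + 1 = 27 + 1 = 28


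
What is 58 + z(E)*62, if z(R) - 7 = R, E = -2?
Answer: 368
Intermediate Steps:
z(R) = 7 + R
58 + z(E)*62 = 58 + (7 - 2)*62 = 58 + 5*62 = 58 + 310 = 368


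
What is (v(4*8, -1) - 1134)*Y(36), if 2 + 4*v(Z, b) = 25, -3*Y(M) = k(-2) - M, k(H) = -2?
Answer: -85747/6 ≈ -14291.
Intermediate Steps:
Y(M) = 2/3 + M/3 (Y(M) = -(-2 - M)/3 = 2/3 + M/3)
v(Z, b) = 23/4 (v(Z, b) = -1/2 + (1/4)*25 = -1/2 + 25/4 = 23/4)
(v(4*8, -1) - 1134)*Y(36) = (23/4 - 1134)*(2/3 + (1/3)*36) = -4513*(2/3 + 12)/4 = -4513/4*38/3 = -85747/6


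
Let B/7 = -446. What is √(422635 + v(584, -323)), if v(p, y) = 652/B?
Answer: √1029843070949/1561 ≈ 650.10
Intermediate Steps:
B = -3122 (B = 7*(-446) = -3122)
v(p, y) = -326/1561 (v(p, y) = 652/(-3122) = 652*(-1/3122) = -326/1561)
√(422635 + v(584, -323)) = √(422635 - 326/1561) = √(659732909/1561) = √1029843070949/1561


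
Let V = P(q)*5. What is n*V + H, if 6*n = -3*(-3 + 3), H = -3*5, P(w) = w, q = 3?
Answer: -15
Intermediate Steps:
H = -15
V = 15 (V = 3*5 = 15)
n = 0 (n = (-3*(-3 + 3))/6 = (-3*0)/6 = (⅙)*0 = 0)
n*V + H = 0*15 - 15 = 0 - 15 = -15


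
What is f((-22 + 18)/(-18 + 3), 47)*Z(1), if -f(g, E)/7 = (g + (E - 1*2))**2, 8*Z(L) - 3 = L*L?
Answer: -3227287/450 ≈ -7171.8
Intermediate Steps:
Z(L) = 3/8 + L**2/8 (Z(L) = 3/8 + (L*L)/8 = 3/8 + L**2/8)
f(g, E) = -7*(-2 + E + g)**2 (f(g, E) = -7*(g + (E - 1*2))**2 = -7*(g + (E - 2))**2 = -7*(g + (-2 + E))**2 = -7*(-2 + E + g)**2)
f((-22 + 18)/(-18 + 3), 47)*Z(1) = (-7*(-2 + 47 + (-22 + 18)/(-18 + 3))**2)*(3/8 + (1/8)*1**2) = (-7*(-2 + 47 - 4/(-15))**2)*(3/8 + (1/8)*1) = (-7*(-2 + 47 - 4*(-1/15))**2)*(3/8 + 1/8) = -7*(-2 + 47 + 4/15)**2*(1/2) = -7*(679/15)**2*(1/2) = -7*461041/225*(1/2) = -3227287/225*1/2 = -3227287/450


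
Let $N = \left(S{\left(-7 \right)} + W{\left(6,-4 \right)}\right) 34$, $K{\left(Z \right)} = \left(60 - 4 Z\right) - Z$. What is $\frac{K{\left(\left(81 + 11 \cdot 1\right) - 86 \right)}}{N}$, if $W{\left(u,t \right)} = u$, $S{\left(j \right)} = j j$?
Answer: $\frac{3}{187} \approx 0.016043$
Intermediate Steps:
$S{\left(j \right)} = j^{2}$
$K{\left(Z \right)} = 60 - 5 Z$
$N = 1870$ ($N = \left(\left(-7\right)^{2} + 6\right) 34 = \left(49 + 6\right) 34 = 55 \cdot 34 = 1870$)
$\frac{K{\left(\left(81 + 11 \cdot 1\right) - 86 \right)}}{N} = \frac{60 - 5 \left(\left(81 + 11 \cdot 1\right) - 86\right)}{1870} = \left(60 - 5 \left(\left(81 + 11\right) - 86\right)\right) \frac{1}{1870} = \left(60 - 5 \left(92 - 86\right)\right) \frac{1}{1870} = \left(60 - 30\right) \frac{1}{1870} = 30 \cdot \frac{1}{1870} = \frac{3}{187}$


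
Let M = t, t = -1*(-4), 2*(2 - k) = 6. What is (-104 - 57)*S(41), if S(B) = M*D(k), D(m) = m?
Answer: 644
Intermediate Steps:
k = -1 (k = 2 - ½*6 = 2 - 3 = -1)
t = 4
M = 4
S(B) = -4 (S(B) = 4*(-1) = -4)
(-104 - 57)*S(41) = (-104 - 57)*(-4) = -161*(-4) = 644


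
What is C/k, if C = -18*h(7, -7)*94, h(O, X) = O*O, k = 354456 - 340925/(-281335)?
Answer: -4664984436/19944243937 ≈ -0.23390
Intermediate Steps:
k = 19944243937/56267 (k = 354456 - 340925*(-1)/281335 = 354456 - 1*(-68185/56267) = 354456 + 68185/56267 = 19944243937/56267 ≈ 3.5446e+5)
h(O, X) = O²
C = -82908 (C = -18*7²*94 = -18*49*94 = -882*94 = -82908)
C/k = -82908/19944243937/56267 = -82908*56267/19944243937 = -4664984436/19944243937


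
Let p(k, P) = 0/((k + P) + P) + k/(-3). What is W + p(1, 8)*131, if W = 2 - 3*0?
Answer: -125/3 ≈ -41.667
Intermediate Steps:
W = 2 (W = 2 + 0 = 2)
p(k, P) = -k/3 (p(k, P) = 0/((P + k) + P) + k*(-⅓) = 0/(k + 2*P) - k/3 = 0 - k/3 = -k/3)
W + p(1, 8)*131 = 2 - ⅓*1*131 = 2 - ⅓*131 = 2 - 131/3 = -125/3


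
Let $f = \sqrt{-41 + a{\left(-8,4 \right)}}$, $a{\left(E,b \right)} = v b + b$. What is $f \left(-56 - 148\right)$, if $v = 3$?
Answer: $- 1020 i \approx - 1020.0 i$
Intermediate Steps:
$a{\left(E,b \right)} = 4 b$ ($a{\left(E,b \right)} = 3 b + b = 4 b$)
$f = 5 i$ ($f = \sqrt{-41 + 4 \cdot 4} = \sqrt{-41 + 16} = \sqrt{-25} = 5 i \approx 5.0 i$)
$f \left(-56 - 148\right) = 5 i \left(-56 - 148\right) = 5 i \left(-204\right) = - 1020 i$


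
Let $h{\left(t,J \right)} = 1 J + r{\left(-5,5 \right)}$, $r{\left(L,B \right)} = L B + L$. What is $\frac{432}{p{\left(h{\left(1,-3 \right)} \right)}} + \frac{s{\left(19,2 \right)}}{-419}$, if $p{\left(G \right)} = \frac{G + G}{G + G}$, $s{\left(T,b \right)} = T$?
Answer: $\frac{180989}{419} \approx 431.95$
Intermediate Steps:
$r{\left(L,B \right)} = L + B L$ ($r{\left(L,B \right)} = B L + L = L + B L$)
$h{\left(t,J \right)} = -30 + J$ ($h{\left(t,J \right)} = 1 J - 5 \left(1 + 5\right) = J - 30 = -30 + J$)
$p{\left(G \right)} = 1$ ($p{\left(G \right)} = \frac{2 G}{2 G} = 2 G \frac{1}{2 G} = 1$)
$\frac{432}{p{\left(h{\left(1,-3 \right)} \right)}} + \frac{s{\left(19,2 \right)}}{-419} = \frac{432}{1} + \frac{19}{-419} = 432 \cdot 1 + 19 \left(- \frac{1}{419}\right) = 432 - \frac{19}{419} = \frac{180989}{419}$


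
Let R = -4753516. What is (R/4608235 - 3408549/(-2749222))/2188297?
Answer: 2638924036463/27723668273585781490 ≈ 9.5187e-8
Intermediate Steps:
(R/4608235 - 3408549/(-2749222))/2188297 = (-4753516/4608235 - 3408549/(-2749222))/2188297 = (-4753516*1/4608235 - 3408549*(-1/2749222))*(1/2188297) = (-4753516/4608235 + 3408549/2749222)*(1/2188297) = (2638924036463/12669061043170)*(1/2188297) = 2638924036463/27723668273585781490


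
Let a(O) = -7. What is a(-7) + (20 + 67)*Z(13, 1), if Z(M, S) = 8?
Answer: 689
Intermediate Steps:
a(-7) + (20 + 67)*Z(13, 1) = -7 + (20 + 67)*8 = -7 + 87*8 = -7 + 696 = 689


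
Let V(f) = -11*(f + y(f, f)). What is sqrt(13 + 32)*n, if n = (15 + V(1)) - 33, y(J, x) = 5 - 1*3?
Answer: -153*sqrt(5) ≈ -342.12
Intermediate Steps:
y(J, x) = 2 (y(J, x) = 5 - 3 = 2)
V(f) = -22 - 11*f (V(f) = -11*(f + 2) = -11*(2 + f) = -22 - 11*f)
n = -51 (n = (15 + (-22 - 11*1)) - 33 = (15 + (-22 - 11)) - 33 = (15 - 33) - 33 = -18 - 33 = -51)
sqrt(13 + 32)*n = sqrt(13 + 32)*(-51) = sqrt(45)*(-51) = (3*sqrt(5))*(-51) = -153*sqrt(5)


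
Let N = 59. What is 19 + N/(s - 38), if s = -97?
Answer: 2506/135 ≈ 18.563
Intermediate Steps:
19 + N/(s - 38) = 19 + 59/(-97 - 38) = 19 + 59/(-135) = 19 + 59*(-1/135) = 19 - 59/135 = 2506/135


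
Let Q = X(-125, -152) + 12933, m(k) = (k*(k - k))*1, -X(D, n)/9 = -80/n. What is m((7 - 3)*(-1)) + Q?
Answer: 245637/19 ≈ 12928.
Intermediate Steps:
X(D, n) = 720/n (X(D, n) = -(-720)/n = 720/n)
m(k) = 0 (m(k) = (k*0)*1 = 0*1 = 0)
Q = 245637/19 (Q = 720/(-152) + 12933 = 720*(-1/152) + 12933 = -90/19 + 12933 = 245637/19 ≈ 12928.)
m((7 - 3)*(-1)) + Q = 0 + 245637/19 = 245637/19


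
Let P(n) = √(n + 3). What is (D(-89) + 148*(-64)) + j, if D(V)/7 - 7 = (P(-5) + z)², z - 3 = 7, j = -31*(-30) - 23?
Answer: -7830 + 140*I*√2 ≈ -7830.0 + 197.99*I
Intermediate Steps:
j = 907 (j = 930 - 23 = 907)
z = 10 (z = 3 + 7 = 10)
P(n) = √(3 + n)
D(V) = 49 + 7*(10 + I*√2)² (D(V) = 49 + 7*(√(3 - 5) + 10)² = 49 + 7*(√(-2) + 10)² = 49 + 7*(I*√2 + 10)² = 49 + 7*(10 + I*√2)²)
(D(-89) + 148*(-64)) + j = ((735 + 140*I*√2) + 148*(-64)) + 907 = ((735 + 140*I*√2) - 9472) + 907 = (-8737 + 140*I*√2) + 907 = -7830 + 140*I*√2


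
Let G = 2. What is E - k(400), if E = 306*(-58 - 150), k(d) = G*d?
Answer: -64448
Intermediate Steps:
k(d) = 2*d
E = -63648 (E = 306*(-208) = -63648)
E - k(400) = -63648 - 2*400 = -63648 - 1*800 = -63648 - 800 = -64448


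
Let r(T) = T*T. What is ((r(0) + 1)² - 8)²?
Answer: 49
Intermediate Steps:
r(T) = T²
((r(0) + 1)² - 8)² = ((0² + 1)² - 8)² = ((0 + 1)² - 8)² = (1² - 8)² = (1 - 8)² = (-7)² = 49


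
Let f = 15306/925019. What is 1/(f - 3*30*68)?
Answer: -925019/5661100974 ≈ -0.00016340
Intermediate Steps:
f = 15306/925019 (f = 15306*(1/925019) = 15306/925019 ≈ 0.016547)
1/(f - 3*30*68) = 1/(15306/925019 - 3*30*68) = 1/(15306/925019 - 90*68) = 1/(15306/925019 - 6120) = 1/(-5661100974/925019) = -925019/5661100974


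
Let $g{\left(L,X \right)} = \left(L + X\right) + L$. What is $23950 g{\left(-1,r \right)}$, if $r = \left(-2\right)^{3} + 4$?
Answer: $-143700$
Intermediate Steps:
$r = -4$ ($r = -8 + 4 = -4$)
$g{\left(L,X \right)} = X + 2 L$
$23950 g{\left(-1,r \right)} = 23950 \left(-4 + 2 \left(-1\right)\right) = 23950 \left(-4 - 2\right) = 23950 \left(-6\right) = -143700$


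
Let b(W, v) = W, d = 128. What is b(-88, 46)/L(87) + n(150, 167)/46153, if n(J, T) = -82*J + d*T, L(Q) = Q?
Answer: -3271852/4015311 ≈ -0.81484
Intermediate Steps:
n(J, T) = -82*J + 128*T
b(-88, 46)/L(87) + n(150, 167)/46153 = -88/87 + (-82*150 + 128*167)/46153 = -88*1/87 + (-12300 + 21376)*(1/46153) = -88/87 + 9076*(1/46153) = -88/87 + 9076/46153 = -3271852/4015311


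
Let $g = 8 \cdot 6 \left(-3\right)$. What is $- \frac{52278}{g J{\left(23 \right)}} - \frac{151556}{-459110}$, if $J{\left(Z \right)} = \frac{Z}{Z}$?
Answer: $\frac{2001931387}{5509320} \approx 363.37$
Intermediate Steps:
$g = -144$ ($g = 48 \left(-3\right) = -144$)
$J{\left(Z \right)} = 1$
$- \frac{52278}{g J{\left(23 \right)}} - \frac{151556}{-459110} = - \frac{52278}{\left(-144\right) 1} - \frac{151556}{-459110} = - \frac{52278}{-144} - - \frac{75778}{229555} = \left(-52278\right) \left(- \frac{1}{144}\right) + \frac{75778}{229555} = \frac{8713}{24} + \frac{75778}{229555} = \frac{2001931387}{5509320}$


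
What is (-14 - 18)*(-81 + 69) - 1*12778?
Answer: -12394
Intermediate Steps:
(-14 - 18)*(-81 + 69) - 1*12778 = -32*(-12) - 12778 = 384 - 12778 = -12394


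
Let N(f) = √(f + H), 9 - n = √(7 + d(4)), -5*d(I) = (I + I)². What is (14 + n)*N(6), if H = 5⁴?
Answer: √631*(115 - I*√145)/5 ≈ 577.75 - 60.496*I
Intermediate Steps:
H = 625
d(I) = -4*I²/5 (d(I) = -(I + I)²/5 = -4*I²/5)
n = 9 - I*√145/5 (n = 9 - √(7 - ⅘*4²) = 9 - √(7 - ⅘*16) = 9 - √(7 - 64/5) = 9 - √(-29/5) = 9 - I*√145/5 ≈ 9.0 - 2.4083*I)
N(f) = √(625 + f) (N(f) = √(f + 625) = √(625 + f))
(14 + n)*N(6) = (14 + (9 - I*√145/5))*√(625 + 6) = (23 - I*√145/5)*√631 = √631*(23 - I*√145/5)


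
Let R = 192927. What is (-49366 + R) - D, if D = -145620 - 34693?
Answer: 323874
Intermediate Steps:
D = -180313
(-49366 + R) - D = (-49366 + 192927) - 1*(-180313) = 143561 + 180313 = 323874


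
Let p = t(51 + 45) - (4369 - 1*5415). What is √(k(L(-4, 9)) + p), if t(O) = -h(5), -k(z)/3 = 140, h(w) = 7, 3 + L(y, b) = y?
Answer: √619 ≈ 24.880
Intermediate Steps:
L(y, b) = -3 + y
k(z) = -420 (k(z) = -3*140 = -420)
t(O) = -7 (t(O) = -1*7 = -7)
p = 1039 (p = -7 - (4369 - 1*5415) = -7 - (4369 - 5415) = -7 - 1*(-1046) = -7 + 1046 = 1039)
√(k(L(-4, 9)) + p) = √(-420 + 1039) = √619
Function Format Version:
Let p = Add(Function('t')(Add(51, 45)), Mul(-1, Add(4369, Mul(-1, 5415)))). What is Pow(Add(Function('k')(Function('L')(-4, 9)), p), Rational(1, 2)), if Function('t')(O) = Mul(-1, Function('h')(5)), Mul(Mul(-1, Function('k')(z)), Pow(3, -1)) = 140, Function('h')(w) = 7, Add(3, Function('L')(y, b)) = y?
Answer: Pow(619, Rational(1, 2)) ≈ 24.880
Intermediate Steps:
Function('L')(y, b) = Add(-3, y)
Function('k')(z) = -420 (Function('k')(z) = Mul(-3, 140) = -420)
Function('t')(O) = -7 (Function('t')(O) = Mul(-1, 7) = -7)
p = 1039 (p = Add(-7, Mul(-1, Add(4369, Mul(-1, 5415)))) = Add(-7, Mul(-1, Add(4369, -5415))) = Add(-7, Mul(-1, -1046)) = Add(-7, 1046) = 1039)
Pow(Add(Function('k')(Function('L')(-4, 9)), p), Rational(1, 2)) = Pow(Add(-420, 1039), Rational(1, 2)) = Pow(619, Rational(1, 2))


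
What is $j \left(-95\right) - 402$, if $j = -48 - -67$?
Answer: $-2207$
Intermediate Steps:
$j = 19$ ($j = -48 + 67 = 19$)
$j \left(-95\right) - 402 = 19 \left(-95\right) - 402 = -1805 - 402 = -2207$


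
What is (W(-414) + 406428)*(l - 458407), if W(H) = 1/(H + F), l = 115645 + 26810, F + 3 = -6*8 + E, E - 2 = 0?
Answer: -59454635052176/463 ≈ -1.2841e+11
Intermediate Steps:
E = 2 (E = 2 + 0 = 2)
F = -49 (F = -3 + (-6*8 + 2) = -3 + (-48 + 2) = -3 - 46 = -49)
l = 142455
W(H) = 1/(-49 + H) (W(H) = 1/(H - 49) = 1/(-49 + H))
(W(-414) + 406428)*(l - 458407) = (1/(-49 - 414) + 406428)*(142455 - 458407) = (1/(-463) + 406428)*(-315952) = (-1/463 + 406428)*(-315952) = (188176163/463)*(-315952) = -59454635052176/463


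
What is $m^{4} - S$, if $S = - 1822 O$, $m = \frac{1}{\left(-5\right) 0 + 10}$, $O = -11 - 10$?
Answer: $- \frac{382619999}{10000} \approx -38262.0$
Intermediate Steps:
$O = -21$
$m = \frac{1}{10}$ ($m = \frac{1}{0 + 10} = \frac{1}{10} \approx 0.1$)
$S = 38262$ ($S = \left(-1822\right) \left(-21\right) = 38262$)
$m^{4} - S = \left(\frac{1}{10}\right)^{4} - 38262 = \frac{1}{10000} - 38262 = - \frac{382619999}{10000}$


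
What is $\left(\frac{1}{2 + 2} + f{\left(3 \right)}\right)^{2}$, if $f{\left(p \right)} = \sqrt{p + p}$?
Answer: $\frac{97}{16} + \frac{\sqrt{6}}{2} \approx 7.2872$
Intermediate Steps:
$f{\left(p \right)} = \sqrt{2} \sqrt{p}$ ($f{\left(p \right)} = \sqrt{2 p} = \sqrt{2} \sqrt{p}$)
$\left(\frac{1}{2 + 2} + f{\left(3 \right)}\right)^{2} = \left(\frac{1}{2 + 2} + \sqrt{2} \sqrt{3}\right)^{2} = \left(\frac{1}{4} + \sqrt{6}\right)^{2}$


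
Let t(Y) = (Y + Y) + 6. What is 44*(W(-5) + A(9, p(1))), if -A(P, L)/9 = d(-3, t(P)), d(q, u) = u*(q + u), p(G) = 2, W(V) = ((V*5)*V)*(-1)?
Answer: -205084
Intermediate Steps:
t(Y) = 6 + 2*Y (t(Y) = 2*Y + 6 = 6 + 2*Y)
W(V) = -5*V² (W(V) = ((5*V)*V)*(-1) = (5*V²)*(-1) = -5*V²)
A(P, L) = -9*(3 + 2*P)*(6 + 2*P) (A(P, L) = -9*(6 + 2*P)*(-3 + (6 + 2*P)) = -9*(6 + 2*P)*(3 + 2*P) = -9*(3 + 2*P)*(6 + 2*P))
44*(W(-5) + A(9, p(1))) = 44*(-5*(-5)² - 18*(3 + 9)*(3 + 2*9)) = 44*(-5*25 - 18*12*(3 + 18)) = 44*(-125 - 18*12*21) = 44*(-125 - 4536) = 44*(-4661) = -205084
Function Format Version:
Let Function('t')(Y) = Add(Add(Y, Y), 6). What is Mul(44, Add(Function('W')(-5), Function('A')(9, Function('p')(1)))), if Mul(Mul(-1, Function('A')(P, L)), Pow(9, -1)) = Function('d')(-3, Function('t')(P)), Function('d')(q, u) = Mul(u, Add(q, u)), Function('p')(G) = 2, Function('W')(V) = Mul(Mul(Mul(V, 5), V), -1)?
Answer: -205084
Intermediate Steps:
Function('t')(Y) = Add(6, Mul(2, Y)) (Function('t')(Y) = Add(Mul(2, Y), 6) = Add(6, Mul(2, Y)))
Function('W')(V) = Mul(-5, Pow(V, 2)) (Function('W')(V) = Mul(Mul(Mul(5, V), V), -1) = Mul(Mul(5, Pow(V, 2)), -1) = Mul(-5, Pow(V, 2)))
Function('A')(P, L) = Mul(-9, Add(3, Mul(2, P)), Add(6, Mul(2, P))) (Function('A')(P, L) = Mul(-9, Mul(Add(6, Mul(2, P)), Add(-3, Add(6, Mul(2, P))))) = Mul(-9, Mul(Add(6, Mul(2, P)), Add(3, Mul(2, P)))) = Mul(-9, Mul(Add(3, Mul(2, P)), Add(6, Mul(2, P)))) = Mul(-9, Add(3, Mul(2, P)), Add(6, Mul(2, P))))
Mul(44, Add(Function('W')(-5), Function('A')(9, Function('p')(1)))) = Mul(44, Add(Mul(-5, Pow(-5, 2)), Mul(-18, Add(3, 9), Add(3, Mul(2, 9))))) = Mul(44, Add(Mul(-5, 25), Mul(-18, 12, Add(3, 18)))) = Mul(44, Add(-125, Mul(-18, 12, 21))) = Mul(44, Add(-125, -4536)) = Mul(44, -4661) = -205084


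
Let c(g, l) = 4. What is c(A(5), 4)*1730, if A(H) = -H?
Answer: 6920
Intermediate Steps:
c(A(5), 4)*1730 = 4*1730 = 6920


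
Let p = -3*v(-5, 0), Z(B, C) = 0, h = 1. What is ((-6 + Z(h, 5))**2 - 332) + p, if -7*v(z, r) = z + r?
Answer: -2087/7 ≈ -298.14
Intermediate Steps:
v(z, r) = -r/7 - z/7 (v(z, r) = -(z + r)/7 = -(r + z)/7 = -r/7 - z/7)
p = -15/7 (p = -3*(-1/7*0 - 1/7*(-5)) = -3*(0 + 5/7) = -3*5/7 = -15/7 ≈ -2.1429)
((-6 + Z(h, 5))**2 - 332) + p = ((-6 + 0)**2 - 332) - 15/7 = ((-6)**2 - 332) - 15/7 = (36 - 332) - 15/7 = -296 - 15/7 = -2087/7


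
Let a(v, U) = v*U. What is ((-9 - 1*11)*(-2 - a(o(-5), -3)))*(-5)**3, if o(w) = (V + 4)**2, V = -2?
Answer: 25000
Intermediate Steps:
o(w) = 4 (o(w) = (-2 + 4)**2 = 2**2 = 4)
a(v, U) = U*v
((-9 - 1*11)*(-2 - a(o(-5), -3)))*(-5)**3 = ((-9 - 1*11)*(-2 - (-3)*4))*(-5)**3 = ((-9 - 11)*(-2 - 1*(-12)))*(-125) = -20*(-2 + 12)*(-125) = -20*10*(-125) = -200*(-125) = 25000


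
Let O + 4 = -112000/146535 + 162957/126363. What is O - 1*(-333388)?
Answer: 411543242383981/1234440147 ≈ 3.3338e+5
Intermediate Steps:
O = -4289344055/1234440147 (O = -4 + (-112000/146535 + 162957/126363) = -4 + (-112000*1/146535 + 162957*(1/126363)) = -4 + (-22400/29307 + 54319/42121) = -4 + 648416533/1234440147 = -4289344055/1234440147 ≈ -3.4747)
O - 1*(-333388) = -4289344055/1234440147 - 1*(-333388) = -4289344055/1234440147 + 333388 = 411543242383981/1234440147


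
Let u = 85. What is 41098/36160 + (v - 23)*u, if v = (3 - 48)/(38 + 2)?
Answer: -37054751/18080 ≈ -2049.5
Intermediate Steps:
v = -9/8 (v = -45/40 = -45*1/40 = -9/8 ≈ -1.1250)
41098/36160 + (v - 23)*u = 41098/36160 + (-9/8 - 23)*85 = 41098*(1/36160) - 193/8*85 = 20549/18080 - 16405/8 = -37054751/18080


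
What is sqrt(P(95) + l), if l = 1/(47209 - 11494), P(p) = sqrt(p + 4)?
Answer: sqrt(35715 + 3826683675*sqrt(11))/35715 ≈ 3.1543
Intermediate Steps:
P(p) = sqrt(4 + p)
l = 1/35715 ≈ 2.7999e-5
sqrt(P(95) + l) = sqrt(sqrt(4 + 95) + 1/35715) = sqrt(sqrt(99) + 1/35715) = sqrt(3*sqrt(11) + 1/35715) = sqrt(1/35715 + 3*sqrt(11))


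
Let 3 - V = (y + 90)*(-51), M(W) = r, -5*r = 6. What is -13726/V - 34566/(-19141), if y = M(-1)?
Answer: -530415836/433715919 ≈ -1.2230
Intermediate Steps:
r = -6/5 (r = -⅕*6 = -6/5 ≈ -1.2000)
M(W) = -6/5
y = -6/5 ≈ -1.2000
V = 22659/5 (V = 3 - (-6/5 + 90)*(-51) = 3 - 444*(-51)/5 = 3 - 1*(-22644/5) = 3 + 22644/5 = 22659/5 ≈ 4531.8)
-13726/V - 34566/(-19141) = -13726/22659/5 - 34566/(-19141) = -13726*5/22659 - 34566*(-1/19141) = -68630/22659 + 34566/19141 = -530415836/433715919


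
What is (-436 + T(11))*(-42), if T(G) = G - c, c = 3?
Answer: 17976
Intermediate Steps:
T(G) = -3 + G (T(G) = G - 1*3 = G - 3 = -3 + G)
(-436 + T(11))*(-42) = (-436 + (-3 + 11))*(-42) = (-436 + 8)*(-42) = -428*(-42) = 17976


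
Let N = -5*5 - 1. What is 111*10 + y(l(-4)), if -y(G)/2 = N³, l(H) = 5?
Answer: 36262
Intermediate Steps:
N = -26 (N = -25 - 1 = -26)
y(G) = 35152 (y(G) = -2*(-26)³ = -2*(-17576) = 35152)
111*10 + y(l(-4)) = 111*10 + 35152 = 1110 + 35152 = 36262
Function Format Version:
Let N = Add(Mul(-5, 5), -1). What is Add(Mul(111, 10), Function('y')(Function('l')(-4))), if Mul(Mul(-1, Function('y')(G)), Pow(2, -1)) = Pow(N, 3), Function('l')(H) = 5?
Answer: 36262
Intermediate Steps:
N = -26 (N = Add(-25, -1) = -26)
Function('y')(G) = 35152 (Function('y')(G) = Mul(-2, Pow(-26, 3)) = Mul(-2, -17576) = 35152)
Add(Mul(111, 10), Function('y')(Function('l')(-4))) = Add(Mul(111, 10), 35152) = Add(1110, 35152) = 36262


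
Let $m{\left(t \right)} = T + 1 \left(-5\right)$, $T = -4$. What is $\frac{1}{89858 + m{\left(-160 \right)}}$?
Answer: $\frac{1}{89849} \approx 1.113 \cdot 10^{-5}$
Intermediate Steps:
$m{\left(t \right)} = -9$ ($m{\left(t \right)} = -4 + 1 \left(-5\right) = -4 - 5 = -9$)
$\frac{1}{89858 + m{\left(-160 \right)}} = \frac{1}{89858 - 9} = \frac{1}{89849}$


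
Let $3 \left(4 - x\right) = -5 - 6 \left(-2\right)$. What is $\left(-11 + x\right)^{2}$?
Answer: $\frac{784}{9} \approx 87.111$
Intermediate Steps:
$x = \frac{5}{3}$ ($x = 4 - \frac{-5 - 6 \left(-2\right)}{3} = 4 - \frac{-5 - -12}{3} = 4 - \frac{-5 + 12}{3} = 4 - \frac{7}{3} = \frac{5}{3} \approx 1.6667$)
$\left(-11 + x\right)^{2} = \left(-11 + \frac{5}{3}\right)^{2} = \left(- \frac{28}{3}\right)^{2} = \frac{784}{9}$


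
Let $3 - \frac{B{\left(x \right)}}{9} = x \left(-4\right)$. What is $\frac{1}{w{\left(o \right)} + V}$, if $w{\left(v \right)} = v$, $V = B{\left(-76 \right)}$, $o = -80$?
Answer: $- \frac{1}{2789} \approx -0.00035855$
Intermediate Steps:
$B{\left(x \right)} = 27 + 36 x$ ($B{\left(x \right)} = 27 - 9 x \left(-4\right) = 27 - 9 \left(- 4 x\right) = 27 + 36 x$)
$V = -2709$ ($V = 27 + 36 \left(-76\right) = 27 - 2736 = -2709$)
$\frac{1}{w{\left(o \right)} + V} = \frac{1}{-80 - 2709} = \frac{1}{-2789} = - \frac{1}{2789}$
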